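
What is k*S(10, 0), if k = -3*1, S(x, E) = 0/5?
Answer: 0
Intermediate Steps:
S(x, E) = 0 (S(x, E) = 0*(⅕) = 0)
k = -3
k*S(10, 0) = -3*0 = 0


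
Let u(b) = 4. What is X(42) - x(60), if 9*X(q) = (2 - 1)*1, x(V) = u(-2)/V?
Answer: 2/45 ≈ 0.044444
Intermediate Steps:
x(V) = 4/V
X(q) = ⅑ (X(q) = ((2 - 1)*1)/9 = (1*1)/9 = (⅑)*1 = ⅑)
X(42) - x(60) = ⅑ - 4/60 = ⅑ - 1*1/15 = ⅑ - 1/15 = 2/45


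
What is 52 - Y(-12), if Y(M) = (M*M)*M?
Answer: 1780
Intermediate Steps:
Y(M) = M³ (Y(M) = M²*M = M³)
52 - Y(-12) = 52 - 1*(-12)³ = 52 - 1*(-1728) = 52 + 1728 = 1780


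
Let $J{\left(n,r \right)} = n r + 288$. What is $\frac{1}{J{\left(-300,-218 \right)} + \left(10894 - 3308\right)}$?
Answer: $\frac{1}{73274} \approx 1.3647 \cdot 10^{-5}$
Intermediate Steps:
$J{\left(n,r \right)} = 288 + n r$
$\frac{1}{J{\left(-300,-218 \right)} + \left(10894 - 3308\right)} = \frac{1}{\left(288 - -65400\right) + \left(10894 - 3308\right)} = \frac{1}{\left(288 + 65400\right) + 7586} = \frac{1}{65688 + 7586} = \frac{1}{73274}$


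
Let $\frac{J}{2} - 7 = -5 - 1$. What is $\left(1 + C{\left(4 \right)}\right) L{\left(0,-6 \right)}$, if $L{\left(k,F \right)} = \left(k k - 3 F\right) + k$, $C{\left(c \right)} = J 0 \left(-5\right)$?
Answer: $18$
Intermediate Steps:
$J = 2$ ($J = 14 + 2 \left(-5 - 1\right) = 14 + 2 \left(-6\right) = 14 - 12 = 2$)
$C{\left(c \right)} = 0$ ($C{\left(c \right)} = 2 \cdot 0 \left(-5\right) = 0 \left(-5\right) = 0$)
$L{\left(k,F \right)} = k + k^{2} - 3 F$ ($L{\left(k,F \right)} = \left(k^{2} - 3 F\right) + k = k + k^{2} - 3 F$)
$\left(1 + C{\left(4 \right)}\right) L{\left(0,-6 \right)} = \left(1 + 0\right) \left(0 + 0^{2} - -18\right) = 1 \left(0 + 0 + 18\right) = 1 \cdot 18 = 18$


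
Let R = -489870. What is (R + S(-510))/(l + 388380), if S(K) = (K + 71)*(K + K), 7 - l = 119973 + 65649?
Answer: -8418/40553 ≈ -0.20758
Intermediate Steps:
l = -185615 (l = 7 - (119973 + 65649) = 7 - 1*185622 = 7 - 185622 = -185615)
S(K) = 2*K*(71 + K) (S(K) = (71 + K)*(2*K) = 2*K*(71 + K))
(R + S(-510))/(l + 388380) = (-489870 + 2*(-510)*(71 - 510))/(-185615 + 388380) = (-489870 + 2*(-510)*(-439))/202765 = (-489870 + 447780)*(1/202765) = -42090*1/202765 = -8418/40553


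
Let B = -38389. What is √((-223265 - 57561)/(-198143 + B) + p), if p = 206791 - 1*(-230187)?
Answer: √6111960927827226/118266 ≈ 661.04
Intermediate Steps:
p = 436978 (p = 206791 + 230187 = 436978)
√((-223265 - 57561)/(-198143 + B) + p) = √((-223265 - 57561)/(-198143 - 38389) + 436978) = √(-280826/(-236532) + 436978) = √(-280826*(-1/236532) + 436978) = √(140413/118266 + 436978) = √(51679780561/118266) = √6111960927827226/118266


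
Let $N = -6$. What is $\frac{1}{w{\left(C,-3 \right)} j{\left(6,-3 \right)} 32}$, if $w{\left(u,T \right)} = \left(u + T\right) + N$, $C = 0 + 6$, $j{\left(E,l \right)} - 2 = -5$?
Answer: $\frac{1}{288} \approx 0.0034722$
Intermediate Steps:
$j{\left(E,l \right)} = -3$ ($j{\left(E,l \right)} = 2 - 5 = -3$)
$C = 6$
$w{\left(u,T \right)} = -6 + T + u$ ($w{\left(u,T \right)} = \left(u + T\right) - 6 = \left(T + u\right) - 6 = -6 + T + u$)
$\frac{1}{w{\left(C,-3 \right)} j{\left(6,-3 \right)} 32} = \frac{1}{\left(-6 - 3 + 6\right) \left(-3\right) 32} = \frac{1}{\left(-3\right) \left(-3\right) 32} = \frac{1}{9 \cdot 32} = \frac{1}{288}$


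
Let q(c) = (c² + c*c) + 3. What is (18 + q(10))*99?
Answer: 21879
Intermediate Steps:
q(c) = 3 + 2*c² (q(c) = (c² + c²) + 3 = 2*c² + 3 = 3 + 2*c²)
(18 + q(10))*99 = (18 + (3 + 2*10²))*99 = (18 + (3 + 2*100))*99 = (18 + (3 + 200))*99 = (18 + 203)*99 = 221*99 = 21879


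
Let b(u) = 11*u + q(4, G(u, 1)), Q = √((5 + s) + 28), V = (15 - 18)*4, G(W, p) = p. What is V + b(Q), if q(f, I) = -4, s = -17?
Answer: 28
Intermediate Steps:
V = -12 (V = -3*4 = -12)
Q = 4 (Q = √((5 - 17) + 28) = √(-12 + 28) = √16 = 4)
b(u) = -4 + 11*u (b(u) = 11*u - 4 = -4 + 11*u)
V + b(Q) = -12 + (-4 + 11*4) = -12 + (-4 + 44) = -12 + 40 = 28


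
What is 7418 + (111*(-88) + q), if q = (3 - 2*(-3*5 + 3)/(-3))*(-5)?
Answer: -2325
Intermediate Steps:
q = 25 (q = (3 - 2*(-15 + 3)*(-⅓))*(-5) = (3 - 2*(-12)*(-⅓))*(-5) = (3 + 24*(-⅓))*(-5) = (3 - 8)*(-5) = -5*(-5) = 25)
7418 + (111*(-88) + q) = 7418 + (111*(-88) + 25) = 7418 + (-9768 + 25) = 7418 - 9743 = -2325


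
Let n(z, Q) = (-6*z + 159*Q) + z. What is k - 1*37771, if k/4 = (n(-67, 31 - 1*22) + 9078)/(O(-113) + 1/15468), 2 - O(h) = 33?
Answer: -18782398865/479507 ≈ -39170.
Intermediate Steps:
O(h) = -31 (O(h) = 2 - 1*33 = 2 - 33 = -31)
n(z, Q) = -5*z + 159*Q
k = -670939968/479507 (k = 4*(((-5*(-67) + 159*(31 - 1*22)) + 9078)/(-31 + 1/15468)) = 4*(((335 + 159*(31 - 22)) + 9078)/(-31 + 1/15468)) = 4*(((335 + 159*9) + 9078)/(-479507/15468)) = 4*(((335 + 1431) + 9078)*(-15468/479507)) = 4*((1766 + 9078)*(-15468/479507)) = 4*(10844*(-15468/479507)) = 4*(-167734992/479507) = -670939968/479507 ≈ -1399.2)
k - 1*37771 = -670939968/479507 - 1*37771 = -670939968/479507 - 37771 = -18782398865/479507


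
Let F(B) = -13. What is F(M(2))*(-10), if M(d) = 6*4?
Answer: 130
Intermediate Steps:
M(d) = 24
F(M(2))*(-10) = -13*(-10) = 130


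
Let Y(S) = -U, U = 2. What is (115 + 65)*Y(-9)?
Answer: -360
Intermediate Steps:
Y(S) = -2 (Y(S) = -1*2 = -2)
(115 + 65)*Y(-9) = (115 + 65)*(-2) = 180*(-2) = -360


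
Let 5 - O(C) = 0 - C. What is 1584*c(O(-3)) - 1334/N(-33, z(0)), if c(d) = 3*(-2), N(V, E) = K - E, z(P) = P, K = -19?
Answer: -179242/19 ≈ -9433.8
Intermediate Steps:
N(V, E) = -19 - E
O(C) = 5 + C (O(C) = 5 - (0 - C) = 5 - (-1)*C = 5 + C)
c(d) = -6
1584*c(O(-3)) - 1334/N(-33, z(0)) = 1584*(-6) - 1334/(-19 - 1*0) = -9504 - 1334/(-19 + 0) = -9504 - 1334/(-19) = -9504 - 1334*(-1/19) = -9504 + 1334/19 = -179242/19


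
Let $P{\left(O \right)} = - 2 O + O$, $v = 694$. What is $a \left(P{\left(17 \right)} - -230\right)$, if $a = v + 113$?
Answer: $171891$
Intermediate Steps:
$P{\left(O \right)} = - O$
$a = 807$ ($a = 694 + 113 = 807$)
$a \left(P{\left(17 \right)} - -230\right) = 807 \left(\left(-1\right) 17 - -230\right) = 807 \left(-17 + 230\right) = 807 \cdot 213 = 171891$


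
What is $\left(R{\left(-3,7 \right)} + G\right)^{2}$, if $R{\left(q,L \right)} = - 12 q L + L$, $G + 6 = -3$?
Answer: $62500$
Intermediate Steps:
$G = -9$ ($G = -6 - 3 = -9$)
$R{\left(q,L \right)} = L - 12 L q$ ($R{\left(q,L \right)} = - 12 L q + L = L - 12 L q$)
$\left(R{\left(-3,7 \right)} + G\right)^{2} = \left(7 \left(1 - -36\right) - 9\right)^{2} = \left(7 \left(1 + 36\right) - 9\right)^{2} = \left(7 \cdot 37 - 9\right)^{2} = \left(259 - 9\right)^{2} = 250^{2} = 62500$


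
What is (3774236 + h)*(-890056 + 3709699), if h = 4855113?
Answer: 24331683502407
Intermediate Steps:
(3774236 + h)*(-890056 + 3709699) = (3774236 + 4855113)*(-890056 + 3709699) = 8629349*2819643 = 24331683502407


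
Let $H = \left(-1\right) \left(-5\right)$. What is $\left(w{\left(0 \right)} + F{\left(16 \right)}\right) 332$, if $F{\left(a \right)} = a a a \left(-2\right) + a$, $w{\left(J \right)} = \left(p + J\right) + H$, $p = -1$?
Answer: $-2713104$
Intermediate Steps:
$H = 5$
$w{\left(J \right)} = 4 + J$ ($w{\left(J \right)} = \left(-1 + J\right) + 5 = 4 + J$)
$F{\left(a \right)} = a - 2 a^{3}$ ($F{\left(a \right)} = a^{2} a \left(-2\right) + a = a^{3} \left(-2\right) + a = - 2 a^{3} + a = a - 2 a^{3}$)
$\left(w{\left(0 \right)} + F{\left(16 \right)}\right) 332 = \left(\left(4 + 0\right) + \left(16 - 2 \cdot 16^{3}\right)\right) 332 = \left(4 + \left(16 - 8192\right)\right) 332 = \left(4 - 8176\right) 332 = \left(-8172\right) 332 = -2713104$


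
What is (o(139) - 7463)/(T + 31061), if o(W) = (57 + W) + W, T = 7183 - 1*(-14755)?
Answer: -7128/52999 ≈ -0.13449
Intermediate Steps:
T = 21938 (T = 7183 + 14755 = 21938)
o(W) = 57 + 2*W
(o(139) - 7463)/(T + 31061) = ((57 + 2*139) - 7463)/(21938 + 31061) = ((57 + 278) - 7463)/52999 = (335 - 7463)*(1/52999) = -7128*1/52999 = -7128/52999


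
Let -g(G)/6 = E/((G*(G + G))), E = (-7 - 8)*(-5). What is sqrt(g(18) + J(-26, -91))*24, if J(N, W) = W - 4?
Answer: 4*I*sqrt(3445) ≈ 234.78*I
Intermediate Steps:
E = 75 (E = -15*(-5) = 75)
J(N, W) = -4 + W
g(G) = -225/G**2 (g(G) = -450/(G*(G + G)) = -450/(G*(2*G)) = -450/(2*G**2) = -450*1/(2*G**2) = -225/G**2)
sqrt(g(18) + J(-26, -91))*24 = sqrt(-225/18**2 + (-4 - 91))*24 = sqrt(-225*1/324 - 95)*24 = sqrt(-25/36 - 95)*24 = sqrt(-3445/36)*24 = (I*sqrt(3445)/6)*24 = 4*I*sqrt(3445)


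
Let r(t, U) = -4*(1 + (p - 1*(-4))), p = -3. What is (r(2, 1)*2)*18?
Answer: -288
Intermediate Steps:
r(t, U) = -8 (r(t, U) = -4*(1 + (-3 - 1*(-4))) = -4*(1 + (-3 + 4)) = -4*(1 + 1) = -4*2 = -8)
(r(2, 1)*2)*18 = -8*2*18 = -16*18 = -288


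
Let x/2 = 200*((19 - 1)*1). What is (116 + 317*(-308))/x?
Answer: -1219/90 ≈ -13.544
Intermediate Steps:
x = 7200 (x = 2*(200*((19 - 1)*1)) = 2*(200*(18*1)) = 2*(200*18) = 2*3600 = 7200)
(116 + 317*(-308))/x = (116 + 317*(-308))/7200 = (116 - 97636)*(1/7200) = -97520*1/7200 = -1219/90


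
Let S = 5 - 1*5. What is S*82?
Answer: 0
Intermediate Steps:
S = 0 (S = 5 - 5 = 0)
S*82 = 0*82 = 0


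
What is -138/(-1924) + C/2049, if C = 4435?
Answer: 4407851/1971138 ≈ 2.2362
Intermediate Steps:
-138/(-1924) + C/2049 = -138/(-1924) + 4435/2049 = -138*(-1/1924) + 4435*(1/2049) = 69/962 + 4435/2049 = 4407851/1971138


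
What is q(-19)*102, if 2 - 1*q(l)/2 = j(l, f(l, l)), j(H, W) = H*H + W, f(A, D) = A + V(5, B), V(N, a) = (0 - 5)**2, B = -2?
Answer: -74460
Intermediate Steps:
V(N, a) = 25 (V(N, a) = (-5)**2 = 25)
f(A, D) = 25 + A (f(A, D) = A + 25 = 25 + A)
j(H, W) = W + H**2 (j(H, W) = H**2 + W = W + H**2)
q(l) = -46 - 2*l - 2*l**2 (q(l) = 4 - 2*((25 + l) + l**2) = 4 - 2*(25 + l + l**2) = 4 + (-50 - 2*l - 2*l**2) = -46 - 2*l - 2*l**2)
q(-19)*102 = (-46 - 2*(-19) - 2*(-19)**2)*102 = (-46 + 38 - 2*361)*102 = (-46 + 38 - 722)*102 = -730*102 = -74460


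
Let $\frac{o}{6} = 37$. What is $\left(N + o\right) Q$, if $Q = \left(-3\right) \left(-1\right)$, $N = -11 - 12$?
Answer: $597$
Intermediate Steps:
$o = 222$ ($o = 6 \cdot 37 = 222$)
$N = -23$ ($N = -11 - 12 = -23$)
$Q = 3$
$\left(N + o\right) Q = \left(-23 + 222\right) 3 = 199 \cdot 3 = 597$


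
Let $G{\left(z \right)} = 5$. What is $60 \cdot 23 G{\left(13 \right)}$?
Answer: $6900$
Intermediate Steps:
$60 \cdot 23 G{\left(13 \right)} = 60 \cdot 23 \cdot 5 = 1380 \cdot 5 = 6900$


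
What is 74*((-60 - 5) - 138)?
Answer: -15022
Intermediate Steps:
74*((-60 - 5) - 138) = 74*(-65 - 138) = 74*(-203) = -15022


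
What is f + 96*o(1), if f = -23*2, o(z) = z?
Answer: 50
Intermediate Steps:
f = -46
f + 96*o(1) = -46 + 96*1 = -46 + 96 = 50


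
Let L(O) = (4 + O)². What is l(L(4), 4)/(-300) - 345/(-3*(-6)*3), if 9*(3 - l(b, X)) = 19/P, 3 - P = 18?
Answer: -129587/20250 ≈ -6.3994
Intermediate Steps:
P = -15 (P = 3 - 1*18 = 3 - 18 = -15)
l(b, X) = 424/135 (l(b, X) = 3 - 19/(9*(-15)) = 3 - 19*(-1)/(9*15) = 3 - ⅑*(-19/15) = 3 + 19/135 = 424/135)
l(L(4), 4)/(-300) - 345/(-3*(-6)*3) = (424/135)/(-300) - 345/(-3*(-6)*3) = (424/135)*(-1/300) - 345/(18*3) = -106/10125 - 345/54 = -106/10125 - 345*1/54 = -106/10125 - 115/18 = -129587/20250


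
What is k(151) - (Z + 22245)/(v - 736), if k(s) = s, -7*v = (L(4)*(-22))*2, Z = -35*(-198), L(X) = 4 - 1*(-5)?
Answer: 922381/4756 ≈ 193.94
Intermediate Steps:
L(X) = 9 (L(X) = 4 + 5 = 9)
Z = 6930
v = 396/7 (v = -9*(-22)*2/7 = -(-198)*2/7 = -1/7*(-396) = 396/7 ≈ 56.571)
k(151) - (Z + 22245)/(v - 736) = 151 - (6930 + 22245)/(396/7 - 736) = 151 - 29175/(-4756/7) = 151 - 29175*(-7)/4756 = 151 - 1*(-204225/4756) = 151 + 204225/4756 = 922381/4756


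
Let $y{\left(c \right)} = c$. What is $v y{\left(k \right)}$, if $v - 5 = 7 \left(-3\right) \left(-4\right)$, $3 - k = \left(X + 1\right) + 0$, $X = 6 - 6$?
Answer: $178$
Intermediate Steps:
$X = 0$ ($X = 6 - 6 = 0$)
$k = 2$ ($k = 3 - \left(\left(0 + 1\right) + 0\right) = 3 - \left(1 + 0\right) = 3 - 1 = 2$)
$v = 89$ ($v = 5 + 7 \left(-3\right) \left(-4\right) = 5 - -84 = 5 + 84 = 89$)
$v y{\left(k \right)} = 89 \cdot 2 = 178$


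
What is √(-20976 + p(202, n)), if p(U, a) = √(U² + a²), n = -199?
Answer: √(-20976 + √80405) ≈ 143.85*I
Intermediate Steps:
√(-20976 + p(202, n)) = √(-20976 + √(202² + (-199)²)) = √(-20976 + √(40804 + 39601)) = √(-20976 + √80405)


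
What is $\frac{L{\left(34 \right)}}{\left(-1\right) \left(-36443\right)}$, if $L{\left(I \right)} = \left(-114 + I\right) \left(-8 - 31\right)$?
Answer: $\frac{3120}{36443} \approx 0.085613$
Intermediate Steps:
$L{\left(I \right)} = 4446 - 39 I$ ($L{\left(I \right)} = \left(-114 + I\right) \left(-39\right) = 4446 - 39 I$)
$\frac{L{\left(34 \right)}}{\left(-1\right) \left(-36443\right)} = \frac{4446 - 1326}{\left(-1\right) \left(-36443\right)} = \frac{4446 - 1326}{36443} = 3120 \cdot \frac{1}{36443} = \frac{3120}{36443}$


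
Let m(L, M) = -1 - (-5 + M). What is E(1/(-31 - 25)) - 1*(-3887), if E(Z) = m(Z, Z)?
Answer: 217897/56 ≈ 3891.0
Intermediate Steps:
m(L, M) = 4 - M (m(L, M) = -1 + (5 - M) = 4 - M)
E(Z) = 4 - Z
E(1/(-31 - 25)) - 1*(-3887) = (4 - 1/(-31 - 25)) - 1*(-3887) = (4 - 1/(-56)) + 3887 = (4 - 1*(-1/56)) + 3887 = (4 + 1/56) + 3887 = 225/56 + 3887 = 217897/56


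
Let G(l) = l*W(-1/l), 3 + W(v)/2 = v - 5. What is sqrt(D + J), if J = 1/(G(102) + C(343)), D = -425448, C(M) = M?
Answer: I*sqrt(709086099379)/1291 ≈ 652.26*I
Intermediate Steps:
W(v) = -16 + 2*v (W(v) = -6 + 2*(v - 5) = -6 + 2*(-5 + v) = -6 + (-10 + 2*v) = -16 + 2*v)
G(l) = l*(-16 - 2/l) (G(l) = l*(-16 + 2*(-1/l)) = l*(-16 - 2/l))
J = -1/1291 (J = 1/((-2 - 16*102) + 343) = 1/((-2 - 1632) + 343) = 1/(-1634 + 343) = 1/(-1291) = -1/1291 ≈ -0.00077459)
sqrt(D + J) = sqrt(-425448 - 1/1291) = sqrt(-549253369/1291) = I*sqrt(709086099379)/1291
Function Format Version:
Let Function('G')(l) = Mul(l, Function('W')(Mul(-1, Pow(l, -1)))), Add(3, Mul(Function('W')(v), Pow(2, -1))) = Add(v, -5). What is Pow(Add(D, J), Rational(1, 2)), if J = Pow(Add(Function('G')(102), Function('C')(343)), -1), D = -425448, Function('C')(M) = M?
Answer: Mul(Rational(1, 1291), I, Pow(709086099379, Rational(1, 2))) ≈ Mul(652.26, I)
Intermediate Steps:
Function('W')(v) = Add(-16, Mul(2, v)) (Function('W')(v) = Add(-6, Mul(2, Add(v, -5))) = Add(-6, Mul(2, Add(-5, v))) = Add(-6, Add(-10, Mul(2, v))) = Add(-16, Mul(2, v)))
Function('G')(l) = Mul(l, Add(-16, Mul(-2, Pow(l, -1)))) (Function('G')(l) = Mul(l, Add(-16, Mul(2, Mul(-1, Pow(l, -1))))) = Mul(l, Add(-16, Mul(-2, Pow(l, -1)))))
J = Rational(-1, 1291) (J = Pow(Add(Add(-2, Mul(-16, 102)), 343), -1) = Pow(Add(Add(-2, -1632), 343), -1) = Pow(Add(-1634, 343), -1) = Pow(-1291, -1) = Rational(-1, 1291) ≈ -0.00077459)
Pow(Add(D, J), Rational(1, 2)) = Pow(Add(-425448, Rational(-1, 1291)), Rational(1, 2)) = Pow(Rational(-549253369, 1291), Rational(1, 2)) = Mul(Rational(1, 1291), I, Pow(709086099379, Rational(1, 2)))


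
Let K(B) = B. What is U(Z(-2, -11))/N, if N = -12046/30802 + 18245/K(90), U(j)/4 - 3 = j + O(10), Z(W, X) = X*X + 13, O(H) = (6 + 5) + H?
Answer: 175201776/56089835 ≈ 3.1236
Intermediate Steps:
O(H) = 11 + H
Z(W, X) = 13 + X**2 (Z(W, X) = X**2 + 13 = 13 + X**2)
U(j) = 96 + 4*j (U(j) = 12 + 4*(j + (11 + 10)) = 12 + 4*(j + 21) = 12 + 4*(21 + j) = 12 + (84 + 4*j) = 96 + 4*j)
N = 56089835/277218 (N = -12046/30802 + 18245/90 = -12046*1/30802 + 18245*(1/90) = -6023/15401 + 3649/18 = 56089835/277218 ≈ 202.33)
U(Z(-2, -11))/N = (96 + 4*(13 + (-11)**2))/(56089835/277218) = (96 + 4*(13 + 121))*(277218/56089835) = (96 + 4*134)*(277218/56089835) = (96 + 536)*(277218/56089835) = 632*(277218/56089835) = 175201776/56089835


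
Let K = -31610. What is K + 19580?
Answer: -12030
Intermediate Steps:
K + 19580 = -31610 + 19580 = -12030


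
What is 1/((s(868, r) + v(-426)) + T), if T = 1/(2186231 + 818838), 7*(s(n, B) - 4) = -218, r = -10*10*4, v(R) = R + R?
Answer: -21035483/18493194619 ≈ -0.0011375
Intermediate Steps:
v(R) = 2*R
r = -400 (r = -100*4 = -400)
s(n, B) = -190/7 (s(n, B) = 4 + (⅐)*(-218) = 4 - 218/7 = -190/7)
T = 1/3005069 ≈ 3.3277e-7
1/((s(868, r) + v(-426)) + T) = 1/((-190/7 + 2*(-426)) + 1/3005069) = 1/((-190/7 - 852) + 1/3005069) = 1/(-6154/7 + 1/3005069) = 1/(-18493194619/21035483) = -21035483/18493194619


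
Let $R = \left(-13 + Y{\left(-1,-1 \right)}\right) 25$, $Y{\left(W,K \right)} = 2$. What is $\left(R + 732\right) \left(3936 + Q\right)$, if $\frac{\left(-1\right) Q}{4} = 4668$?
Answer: $-6734352$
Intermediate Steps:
$Q = -18672$ ($Q = \left(-4\right) 4668 = -18672$)
$R = -275$ ($R = \left(-13 + 2\right) 25 = \left(-11\right) 25 = -275$)
$\left(R + 732\right) \left(3936 + Q\right) = \left(-275 + 732\right) \left(3936 - 18672\right) = 457 \left(-14736\right) = -6734352$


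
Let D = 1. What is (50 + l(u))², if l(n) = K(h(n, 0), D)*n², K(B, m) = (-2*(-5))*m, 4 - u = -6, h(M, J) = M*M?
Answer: 1102500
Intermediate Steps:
h(M, J) = M²
u = 10 (u = 4 - 1*(-6) = 4 + 6 = 10)
K(B, m) = 10*m
l(n) = 10*n² (l(n) = (10*1)*n² = 10*n²)
(50 + l(u))² = (50 + 10*10²)² = (50 + 10*100)² = (50 + 1000)² = 1050² = 1102500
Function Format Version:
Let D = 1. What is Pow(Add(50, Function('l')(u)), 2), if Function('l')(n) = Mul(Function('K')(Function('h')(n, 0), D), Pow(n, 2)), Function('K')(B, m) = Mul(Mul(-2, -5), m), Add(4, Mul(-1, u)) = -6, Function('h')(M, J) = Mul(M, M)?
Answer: 1102500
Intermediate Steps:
Function('h')(M, J) = Pow(M, 2)
u = 10 (u = Add(4, Mul(-1, -6)) = Add(4, 6) = 10)
Function('K')(B, m) = Mul(10, m)
Function('l')(n) = Mul(10, Pow(n, 2)) (Function('l')(n) = Mul(Mul(10, 1), Pow(n, 2)) = Mul(10, Pow(n, 2)))
Pow(Add(50, Function('l')(u)), 2) = Pow(Add(50, Mul(10, Pow(10, 2))), 2) = Pow(Add(50, Mul(10, 100)), 2) = Pow(Add(50, 1000), 2) = Pow(1050, 2) = 1102500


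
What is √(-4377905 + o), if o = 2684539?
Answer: 101*I*√166 ≈ 1301.3*I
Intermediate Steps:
√(-4377905 + o) = √(-4377905 + 2684539) = √(-1693366) = 101*I*√166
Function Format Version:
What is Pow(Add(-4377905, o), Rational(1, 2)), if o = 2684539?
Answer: Mul(101, I, Pow(166, Rational(1, 2))) ≈ Mul(1301.3, I)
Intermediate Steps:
Pow(Add(-4377905, o), Rational(1, 2)) = Pow(Add(-4377905, 2684539), Rational(1, 2)) = Pow(-1693366, Rational(1, 2)) = Mul(101, I, Pow(166, Rational(1, 2)))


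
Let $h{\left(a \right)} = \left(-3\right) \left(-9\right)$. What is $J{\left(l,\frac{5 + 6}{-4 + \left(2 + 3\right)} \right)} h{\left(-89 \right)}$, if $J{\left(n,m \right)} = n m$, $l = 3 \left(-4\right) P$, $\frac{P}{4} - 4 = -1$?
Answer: $-42768$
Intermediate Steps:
$P = 12$ ($P = 16 + 4 \left(-1\right) = 16 - 4 = 12$)
$h{\left(a \right)} = 27$
$l = -144$ ($l = 3 \left(-4\right) 12 = \left(-12\right) 12 = -144$)
$J{\left(n,m \right)} = m n$
$J{\left(l,\frac{5 + 6}{-4 + \left(2 + 3\right)} \right)} h{\left(-89 \right)} = \frac{5 + 6}{-4 + \left(2 + 3\right)} \left(-144\right) 27 = \frac{11}{-4 + 5} \left(-144\right) 27 = \frac{11}{1} \left(-144\right) 27 = 11 \cdot 1 \left(-144\right) 27 = 11 \left(-144\right) 27 = \left(-1584\right) 27 = -42768$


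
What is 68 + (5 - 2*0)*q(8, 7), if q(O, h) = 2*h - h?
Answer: 103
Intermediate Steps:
q(O, h) = h
68 + (5 - 2*0)*q(8, 7) = 68 + (5 - 2*0)*7 = 68 + (5 + 0)*7 = 68 + 5*7 = 68 + 35 = 103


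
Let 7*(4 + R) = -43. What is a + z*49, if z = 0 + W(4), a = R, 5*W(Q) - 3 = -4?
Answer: -698/35 ≈ -19.943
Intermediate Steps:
R = -71/7 (R = -4 + (⅐)*(-43) = -4 - 43/7 = -71/7 ≈ -10.143)
W(Q) = -⅕ (W(Q) = ⅗ + (⅕)*(-4) = ⅗ - ⅘ = -⅕)
a = -71/7 ≈ -10.143
z = -⅕ (z = 0 - ⅕ = -⅕ ≈ -0.20000)
a + z*49 = -71/7 - ⅕*49 = -71/7 - 49/5 = -698/35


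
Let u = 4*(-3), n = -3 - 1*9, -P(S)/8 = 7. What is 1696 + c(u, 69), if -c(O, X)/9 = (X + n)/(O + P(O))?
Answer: 115841/68 ≈ 1703.5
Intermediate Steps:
P(S) = -56 (P(S) = -8*7 = -56)
n = -12 (n = -3 - 9 = -12)
u = -12
c(O, X) = -9*(-12 + X)/(-56 + O) (c(O, X) = -9*(X - 12)/(O - 56) = -9*(-12 + X)/(-56 + O))
1696 + c(u, 69) = 1696 + 9*(12 - 1*69)/(-56 - 12) = 1696 + 9*(12 - 69)/(-68) = 1696 + 9*(-1/68)*(-57) = 1696 + 513/68 = 115841/68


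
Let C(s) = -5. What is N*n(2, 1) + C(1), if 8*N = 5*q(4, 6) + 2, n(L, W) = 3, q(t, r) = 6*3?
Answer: 59/2 ≈ 29.500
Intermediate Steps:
q(t, r) = 18
N = 23/2 (N = (5*18 + 2)/8 = (90 + 2)/8 = (⅛)*92 = 23/2 ≈ 11.500)
N*n(2, 1) + C(1) = (23/2)*3 - 5 = 69/2 - 5 = 59/2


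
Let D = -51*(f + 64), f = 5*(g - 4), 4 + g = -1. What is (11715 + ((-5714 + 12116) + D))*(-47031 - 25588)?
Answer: -1245270612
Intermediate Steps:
g = -5 (g = -4 - 1 = -5)
f = -45 (f = 5*(-5 - 4) = 5*(-9) = -45)
D = -969 (D = -51*(-45 + 64) = -51*19 = -969)
(11715 + ((-5714 + 12116) + D))*(-47031 - 25588) = (11715 + ((-5714 + 12116) - 969))*(-47031 - 25588) = (11715 + (6402 - 969))*(-72619) = (11715 + 5433)*(-72619) = 17148*(-72619) = -1245270612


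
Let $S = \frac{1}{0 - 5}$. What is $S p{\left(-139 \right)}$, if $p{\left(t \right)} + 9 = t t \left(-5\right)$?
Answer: $\frac{96614}{5} \approx 19323.0$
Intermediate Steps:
$p{\left(t \right)} = -9 - 5 t^{2}$ ($p{\left(t \right)} = -9 + t t \left(-5\right) = -9 + t^{2} \left(-5\right) = -9 - 5 t^{2}$)
$S = - \frac{1}{5}$ ($S = \frac{1}{-5} = - \frac{1}{5} \approx -0.2$)
$S p{\left(-139 \right)} = - \frac{-9 - 5 \left(-139\right)^{2}}{5} = - \frac{-9 - 96605}{5} = \left(- \frac{1}{5}\right) \left(-96614\right) = \frac{96614}{5}$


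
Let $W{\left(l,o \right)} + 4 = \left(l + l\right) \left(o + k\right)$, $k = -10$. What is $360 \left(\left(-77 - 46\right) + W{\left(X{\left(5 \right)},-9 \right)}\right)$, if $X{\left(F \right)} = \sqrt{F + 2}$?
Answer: $-45720 - 13680 \sqrt{7} \approx -81914.0$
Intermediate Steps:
$X{\left(F \right)} = \sqrt{2 + F}$
$W{\left(l,o \right)} = -4 + 2 l \left(-10 + o\right)$ ($W{\left(l,o \right)} = -4 + \left(l + l\right) \left(o - 10\right) = -4 + 2 l \left(-10 + o\right)$)
$360 \left(\left(-77 - 46\right) + W{\left(X{\left(5 \right)},-9 \right)}\right) = 360 \left(\left(-77 - 46\right) - \left(4 + 20 \sqrt{2 + 5} - 2 \sqrt{2 + 5} \left(-9\right)\right)\right) = 360 \left(-123 - \left(4 + 20 \sqrt{7} - 2 \sqrt{7} \left(-9\right)\right)\right) = 360 \left(-123 - \left(4 + 38 \sqrt{7}\right)\right) = 360 \left(-127 - 38 \sqrt{7}\right) = -45720 - 13680 \sqrt{7}$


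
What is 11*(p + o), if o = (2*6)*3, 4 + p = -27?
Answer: 55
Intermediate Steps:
p = -31 (p = -4 - 27 = -31)
o = 36 (o = 12*3 = 36)
11*(p + o) = 11*(-31 + 36) = 11*5 = 55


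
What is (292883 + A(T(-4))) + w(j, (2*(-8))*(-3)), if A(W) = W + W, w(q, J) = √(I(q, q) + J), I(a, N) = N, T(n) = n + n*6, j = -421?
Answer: 292827 + I*√373 ≈ 2.9283e+5 + 19.313*I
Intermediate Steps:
T(n) = 7*n (T(n) = n + 6*n = 7*n)
w(q, J) = √(J + q) (w(q, J) = √(q + J) = √(J + q))
A(W) = 2*W
(292883 + A(T(-4))) + w(j, (2*(-8))*(-3)) = (292883 + 2*(7*(-4))) + √((2*(-8))*(-3) - 421) = (292883 + 2*(-28)) + √(-16*(-3) - 421) = (292883 - 56) + √(48 - 421) = 292827 + √(-373) = 292827 + I*√373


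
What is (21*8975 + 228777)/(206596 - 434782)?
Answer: -69542/38031 ≈ -1.8286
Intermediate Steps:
(21*8975 + 228777)/(206596 - 434782) = (188475 + 228777)/(-228186) = 417252*(-1/228186) = -69542/38031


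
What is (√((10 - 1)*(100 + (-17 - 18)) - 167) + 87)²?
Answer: (87 + √418)² ≈ 11544.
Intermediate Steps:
(√((10 - 1)*(100 + (-17 - 18)) - 167) + 87)² = (√(9*(100 - 35) - 167) + 87)² = (√(9*65 - 167) + 87)² = (√(585 - 167) + 87)² = (√418 + 87)² = (87 + √418)²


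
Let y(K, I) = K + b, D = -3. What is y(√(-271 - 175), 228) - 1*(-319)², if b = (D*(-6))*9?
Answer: -101599 + I*√446 ≈ -1.016e+5 + 21.119*I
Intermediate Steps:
b = 162 (b = -3*(-6)*9 = 18*9 = 162)
y(K, I) = 162 + K (y(K, I) = K + 162 = 162 + K)
y(√(-271 - 175), 228) - 1*(-319)² = (162 + √(-271 - 175)) - 1*(-319)² = (162 + √(-446)) - 1*101761 = (162 + I*√446) - 101761 = -101599 + I*√446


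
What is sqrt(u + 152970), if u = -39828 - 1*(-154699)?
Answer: sqrt(267841) ≈ 517.53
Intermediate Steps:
u = 114871 (u = -39828 + 154699 = 114871)
sqrt(u + 152970) = sqrt(114871 + 152970) = sqrt(267841)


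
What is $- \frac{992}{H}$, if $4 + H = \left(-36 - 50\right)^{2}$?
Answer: $- \frac{31}{231} \approx -0.1342$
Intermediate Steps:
$H = 7392$ ($H = -4 + \left(-36 - 50\right)^{2} = -4 + \left(-86\right)^{2} = -4 + 7396 = 7392$)
$- \frac{992}{H} = - \frac{992}{7392} = \left(-992\right) \frac{1}{7392} = - \frac{31}{231}$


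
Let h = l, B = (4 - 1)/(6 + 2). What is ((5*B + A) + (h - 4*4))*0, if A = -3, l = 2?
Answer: 0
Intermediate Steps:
B = 3/8 ≈ 0.37500
h = 2
((5*B + A) + (h - 4*4))*0 = ((5*(3/8) - 3) + (2 - 4*4))*0 = ((15/8 - 3) + (2 - 16))*0 = (-9/8 - 14)*0 = -121/8*0 = 0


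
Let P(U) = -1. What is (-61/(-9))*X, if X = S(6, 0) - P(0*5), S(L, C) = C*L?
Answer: 61/9 ≈ 6.7778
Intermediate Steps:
X = 1 (X = 0*6 - 1*(-1) = 0 + 1 = 1)
(-61/(-9))*X = -61/(-9)*1 = -61*(-1/9)*1 = (61/9)*1 = 61/9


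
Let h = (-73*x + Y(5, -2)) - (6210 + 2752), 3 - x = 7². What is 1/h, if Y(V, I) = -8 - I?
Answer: -1/5610 ≈ -0.00017825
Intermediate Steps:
x = -46 (x = 3 - 1*7² = 3 - 1*49 = 3 - 49 = -46)
h = -5610 (h = (-73*(-46) + (-8 - 1*(-2))) - (6210 + 2752) = (3358 + (-8 + 2)) - 1*8962 = (3358 - 6) - 8962 = 3352 - 8962 = -5610)
1/h = 1/(-5610) = -1/5610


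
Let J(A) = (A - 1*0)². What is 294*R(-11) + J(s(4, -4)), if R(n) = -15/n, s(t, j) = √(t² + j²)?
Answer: 4762/11 ≈ 432.91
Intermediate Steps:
s(t, j) = √(j² + t²)
J(A) = A² (J(A) = (A + 0)² = A²)
294*R(-11) + J(s(4, -4)) = 294*(-15/(-11)) + (√((-4)² + 4²))² = 294*(-15*(-1/11)) + (√(16 + 16))² = 294*(15/11) + (√32)² = 4410/11 + (4*√2)² = 4410/11 + 32 = 4762/11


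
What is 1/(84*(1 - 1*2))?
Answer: -1/84 ≈ -0.011905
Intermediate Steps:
1/(84*(1 - 1*2)) = 1/(84*(1 - 2)) = 1/(84*(-1)) = 1/(-84) = -1/84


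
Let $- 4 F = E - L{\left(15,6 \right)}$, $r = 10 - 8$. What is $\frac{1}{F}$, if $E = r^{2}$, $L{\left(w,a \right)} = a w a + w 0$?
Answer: $\frac{1}{134} \approx 0.0074627$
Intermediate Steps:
$r = 2$
$L{\left(w,a \right)} = w a^{2}$ ($L{\left(w,a \right)} = w a^{2} + 0 = w a^{2}$)
$E = 4$ ($E = 2^{2} = 4$)
$F = 134$ ($F = - \frac{4 - 15 \cdot 6^{2}}{4} = - \frac{4 - 15 \cdot 36}{4} = - \frac{4 - 540}{4} = \left(- \frac{1}{4}\right) \left(-536\right) = 134$)
$\frac{1}{F} = \frac{1}{134}$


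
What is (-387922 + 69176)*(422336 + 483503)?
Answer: -288732557894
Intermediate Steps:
(-387922 + 69176)*(422336 + 483503) = -318746*905839 = -288732557894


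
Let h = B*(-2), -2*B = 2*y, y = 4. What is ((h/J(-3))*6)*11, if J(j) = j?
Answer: -176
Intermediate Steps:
B = -4 ≈ -4.0000
h = 8 (h = -4*(-2) = 8)
((h/J(-3))*6)*11 = ((8/(-3))*6)*11 = ((8*(-⅓))*6)*11 = -8/3*6*11 = -16*11 = -176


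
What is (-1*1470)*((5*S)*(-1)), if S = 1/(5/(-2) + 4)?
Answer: 4900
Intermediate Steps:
S = ⅔ (S = 1/(5*(-½) + 4) = 1/(-5/2 + 4) = 1/(3/2) = ⅔ ≈ 0.66667)
(-1*1470)*((5*S)*(-1)) = (-1*1470)*((5*(⅔))*(-1)) = -4900*(-1) = -1470*(-10/3) = 4900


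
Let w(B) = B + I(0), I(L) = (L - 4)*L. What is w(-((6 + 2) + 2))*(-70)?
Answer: 700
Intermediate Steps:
I(L) = L*(-4 + L) (I(L) = (-4 + L)*L = L*(-4 + L))
w(B) = B (w(B) = B + 0*(-4 + 0) = B + 0*(-4) = B + 0 = B)
w(-((6 + 2) + 2))*(-70) = -((6 + 2) + 2)*(-70) = -(8 + 2)*(-70) = -1*10*(-70) = -10*(-70) = 700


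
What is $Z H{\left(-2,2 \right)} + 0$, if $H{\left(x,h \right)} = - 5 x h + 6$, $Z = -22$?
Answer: $-572$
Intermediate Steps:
$H{\left(x,h \right)} = 6 - 5 h x$ ($H{\left(x,h \right)} = - 5 h x + 6 = 6 - 5 h x$)
$Z H{\left(-2,2 \right)} + 0 = - 22 \left(6 - 10 \left(-2\right)\right) + 0 = - 22 \left(6 + 20\right) + 0 = \left(-22\right) 26 + 0 = -572 + 0 = -572$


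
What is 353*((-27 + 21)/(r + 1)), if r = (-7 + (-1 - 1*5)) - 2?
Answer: 1059/7 ≈ 151.29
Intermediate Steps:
r = -15 (r = (-7 + (-1 - 5)) - 2 = (-7 - 6) - 2 = -13 - 2 = -15)
353*((-27 + 21)/(r + 1)) = 353*((-27 + 21)/(-15 + 1)) = 353*(-6/(-14)) = 353*(-6*(-1/14)) = 353*(3/7) = 1059/7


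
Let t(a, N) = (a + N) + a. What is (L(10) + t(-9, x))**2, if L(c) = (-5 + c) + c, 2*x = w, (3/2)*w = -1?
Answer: 100/9 ≈ 11.111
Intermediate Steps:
w = -2/3 (w = (2/3)*(-1) = -2/3 ≈ -0.66667)
x = -1/3 (x = (1/2)*(-2/3) = -1/3 ≈ -0.33333)
t(a, N) = N + 2*a (t(a, N) = (N + a) + a = N + 2*a)
L(c) = -5 + 2*c
(L(10) + t(-9, x))**2 = ((-5 + 2*10) + (-1/3 + 2*(-9)))**2 = ((-5 + 20) + (-1/3 - 18))**2 = (15 - 55/3)**2 = (-10/3)**2 = 100/9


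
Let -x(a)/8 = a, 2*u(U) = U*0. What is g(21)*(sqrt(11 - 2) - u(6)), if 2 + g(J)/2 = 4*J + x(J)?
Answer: -516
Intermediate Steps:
u(U) = 0 (u(U) = (U*0)/2 = (1/2)*0 = 0)
x(a) = -8*a
g(J) = -4 - 8*J (g(J) = -4 + 2*(4*J - 8*J) = -4 + 2*(-4*J) = -4 - 8*J)
g(21)*(sqrt(11 - 2) - u(6)) = (-4 - 8*21)*(sqrt(11 - 2) - 1*0) = (-4 - 168)*(sqrt(9) + 0) = -172*(3 + 0) = -172*3 = -516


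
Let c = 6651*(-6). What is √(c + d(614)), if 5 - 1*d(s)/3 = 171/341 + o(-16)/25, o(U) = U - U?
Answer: 4*I*√289921269/341 ≈ 199.73*I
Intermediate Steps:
o(U) = 0
d(s) = 4602/341 (d(s) = 15 - 3*(171/341 + 0/25) = 15 - 3*(171*(1/341) + 0*(1/25)) = 15 - 3*(171/341 + 0) = 15 - 3*171/341 = 15 - 513/341 = 4602/341)
c = -39906
√(c + d(614)) = √(-39906 + 4602/341) = √(-13603344/341) = 4*I*√289921269/341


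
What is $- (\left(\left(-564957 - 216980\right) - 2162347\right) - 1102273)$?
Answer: $4046557$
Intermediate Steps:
$- (\left(\left(-564957 - 216980\right) - 2162347\right) - 1102273) = - (\left(-781937 - 2162347\right) - 1102273) = - (-2944284 - 1102273) = \left(-1\right) \left(-4046557\right) = 4046557$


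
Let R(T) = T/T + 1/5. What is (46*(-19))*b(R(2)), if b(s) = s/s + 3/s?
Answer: -3059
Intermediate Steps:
R(T) = 6/5 (R(T) = 1 + 1*(1/5) = 1 + 1/5 = 6/5)
b(s) = 1 + 3/s
(46*(-19))*b(R(2)) = (46*(-19))*((3 + 6/5)/(6/5)) = -2185*21/(3*5) = -874*7/2 = -3059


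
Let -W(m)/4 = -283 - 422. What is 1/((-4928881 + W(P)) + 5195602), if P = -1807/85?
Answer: 1/269541 ≈ 3.7100e-6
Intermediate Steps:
P = -1807/85 (P = -1807*1/85 = -1807/85 ≈ -21.259)
W(m) = 2820 (W(m) = -4*(-283 - 422) = -4*(-705) = 2820)
1/((-4928881 + W(P)) + 5195602) = 1/((-4928881 + 2820) + 5195602) = 1/(-4926061 + 5195602) = 1/269541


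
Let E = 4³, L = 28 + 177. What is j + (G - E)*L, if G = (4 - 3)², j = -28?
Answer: -12943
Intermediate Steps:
L = 205
E = 64
G = 1 (G = 1² = 1)
j + (G - E)*L = -28 + (1 - 1*64)*205 = -28 + (1 - 64)*205 = -28 - 63*205 = -28 - 12915 = -12943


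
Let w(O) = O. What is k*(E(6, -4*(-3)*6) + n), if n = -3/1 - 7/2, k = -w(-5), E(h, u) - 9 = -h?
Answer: -35/2 ≈ -17.500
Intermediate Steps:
E(h, u) = 9 - h
k = 5 (k = -1*(-5) = 5)
n = -13/2 (n = -3*1 - 7*½ = -3 - 7/2 = -13/2 ≈ -6.5000)
k*(E(6, -4*(-3)*6) + n) = 5*((9 - 1*6) - 13/2) = 5*((9 - 6) - 13/2) = 5*(3 - 13/2) = 5*(-7/2) = -35/2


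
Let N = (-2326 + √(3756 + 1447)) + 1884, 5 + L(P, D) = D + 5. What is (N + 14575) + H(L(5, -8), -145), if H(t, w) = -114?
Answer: 14019 + 11*√43 ≈ 14091.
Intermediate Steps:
L(P, D) = D (L(P, D) = -5 + (D + 5) = -5 + (5 + D) = D)
N = -442 + 11*√43 (N = (-2326 + √5203) + 1884 = (-2326 + 11*√43) + 1884 = -442 + 11*√43 ≈ -369.87)
(N + 14575) + H(L(5, -8), -145) = ((-442 + 11*√43) + 14575) - 114 = (14133 + 11*√43) - 114 = 14019 + 11*√43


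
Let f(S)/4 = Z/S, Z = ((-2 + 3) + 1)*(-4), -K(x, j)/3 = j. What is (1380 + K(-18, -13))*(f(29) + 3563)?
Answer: 146575605/29 ≈ 5.0543e+6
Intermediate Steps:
K(x, j) = -3*j
Z = -8 (Z = (1 + 1)*(-4) = 2*(-4) = -8)
f(S) = -32/S (f(S) = 4*(-8/S) = -32/S)
(1380 + K(-18, -13))*(f(29) + 3563) = (1380 - 3*(-13))*(-32/29 + 3563) = (1380 + 39)*(-32*1/29 + 3563) = 1419*(-32/29 + 3563) = 1419*(103295/29) = 146575605/29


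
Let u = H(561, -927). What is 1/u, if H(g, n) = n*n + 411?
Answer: 1/859740 ≈ 1.1631e-6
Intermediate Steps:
H(g, n) = 411 + n**2 (H(g, n) = n**2 + 411 = 411 + n**2)
u = 859740 (u = 411 + (-927)**2 = 411 + 859329 = 859740)
1/u = 1/859740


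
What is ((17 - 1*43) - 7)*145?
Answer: -4785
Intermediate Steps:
((17 - 1*43) - 7)*145 = ((17 - 43) - 7)*145 = (-26 - 7)*145 = -33*145 = -4785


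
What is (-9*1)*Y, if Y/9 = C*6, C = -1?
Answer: 486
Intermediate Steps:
Y = -54 (Y = 9*(-1*6) = 9*(-6) = -54)
(-9*1)*Y = -9*1*(-54) = -9*(-54) = 486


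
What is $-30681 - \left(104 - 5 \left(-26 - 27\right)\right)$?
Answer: $-31050$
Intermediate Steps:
$-30681 - \left(104 - 5 \left(-26 - 27\right)\right) = -30681 - \left(104 - -265\right) = -30681 - \left(104 + 265\right) = -30681 - 369 = -31050$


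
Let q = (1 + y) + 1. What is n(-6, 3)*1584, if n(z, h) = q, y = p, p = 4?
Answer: 9504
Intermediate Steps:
y = 4
q = 6 (q = (1 + 4) + 1 = 5 + 1 = 6)
n(z, h) = 6
n(-6, 3)*1584 = 6*1584 = 9504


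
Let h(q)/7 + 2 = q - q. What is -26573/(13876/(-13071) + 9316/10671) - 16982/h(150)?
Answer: 1246107540991/8767120 ≈ 1.4213e+5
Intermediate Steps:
h(q) = -14 (h(q) = -14 + 7*(q - q) = -14 + 7*0 = -14 + 0 = -14)
-26573/(13876/(-13071) + 9316/10671) - 16982/h(150) = -26573/(13876/(-13071) + 9316/10671) - 16982/(-14) = -26573/(13876*(-1/13071) + 9316*(1/10671)) - 16982*(-1/14) = -26573/(-13876/13071 + 9316/10671) + 1213 = -26573/(-8767120/46493547) + 1213 = -26573*(-46493547/8767120) + 1213 = 1235473024431/8767120 + 1213 = 1246107540991/8767120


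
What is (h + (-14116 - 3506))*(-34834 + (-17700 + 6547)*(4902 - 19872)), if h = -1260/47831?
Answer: -20099726610962256/6833 ≈ -2.9416e+12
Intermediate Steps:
h = -180/6833 (h = -1260*1/47831 = -180/6833 ≈ -0.026343)
(h + (-14116 - 3506))*(-34834 + (-17700 + 6547)*(4902 - 19872)) = (-180/6833 + (-14116 - 3506))*(-34834 + (-17700 + 6547)*(4902 - 19872)) = (-180/6833 - 17622)*(-34834 - 11153*(-14970)) = -120411306*(-34834 + 166960410)/6833 = -120411306/6833*166925576 = -20099726610962256/6833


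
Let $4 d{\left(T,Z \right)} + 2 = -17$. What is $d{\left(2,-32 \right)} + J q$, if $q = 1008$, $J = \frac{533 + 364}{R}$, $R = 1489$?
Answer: $\frac{3588413}{5956} \approx 602.49$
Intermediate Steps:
$d{\left(T,Z \right)} = - \frac{19}{4}$ ($d{\left(T,Z \right)} = - \frac{1}{2} + \frac{1}{4} \left(-17\right) = - \frac{1}{2} - \frac{17}{4} = - \frac{19}{4}$)
$J = \frac{897}{1489}$ ($J = \frac{533 + 364}{1489} = 897 \cdot \frac{1}{1489} = \frac{897}{1489} \approx 0.60242$)
$d{\left(2,-32 \right)} + J q = - \frac{19}{4} + \frac{897}{1489} \cdot 1008 = - \frac{19}{4} + \frac{904176}{1489} = \frac{3588413}{5956}$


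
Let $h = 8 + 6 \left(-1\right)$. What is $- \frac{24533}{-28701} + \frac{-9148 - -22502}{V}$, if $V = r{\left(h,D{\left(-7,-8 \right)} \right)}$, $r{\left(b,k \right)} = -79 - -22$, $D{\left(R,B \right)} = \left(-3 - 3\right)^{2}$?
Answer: $- \frac{127291591}{545319} \approx -233.43$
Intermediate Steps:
$D{\left(R,B \right)} = 36$ ($D{\left(R,B \right)} = \left(-6\right)^{2} = 36$)
$h = 2$ ($h = 8 - 6 = 2$)
$r{\left(b,k \right)} = -57$ ($r{\left(b,k \right)} = -79 + 22 = -57$)
$V = -57$
$- \frac{24533}{-28701} + \frac{-9148 - -22502}{V} = - \frac{24533}{-28701} + \frac{-9148 - -22502}{-57} = \left(-24533\right) \left(- \frac{1}{28701}\right) + \left(-9148 + 22502\right) \left(- \frac{1}{57}\right) = \frac{24533}{28701} + 13354 \left(- \frac{1}{57}\right) = \frac{24533}{28701} - \frac{13354}{57} = - \frac{127291591}{545319}$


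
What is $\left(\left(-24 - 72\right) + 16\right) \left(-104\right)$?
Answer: $8320$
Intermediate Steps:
$\left(\left(-24 - 72\right) + 16\right) \left(-104\right) = \left(-96 + 16\right) \left(-104\right) = \left(-80\right) \left(-104\right) = 8320$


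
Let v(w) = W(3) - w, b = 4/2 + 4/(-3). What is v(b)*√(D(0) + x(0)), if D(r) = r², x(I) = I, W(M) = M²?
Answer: 0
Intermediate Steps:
b = ⅔ (b = 4*(½) + 4*(-⅓) = 2 - 4/3 = ⅔ ≈ 0.66667)
v(w) = 9 - w (v(w) = 3² - w = 9 - w)
v(b)*√(D(0) + x(0)) = (9 - 1*⅔)*√(0² + 0) = (9 - ⅔)*√(0 + 0) = 25*√0/3 = (25/3)*0 = 0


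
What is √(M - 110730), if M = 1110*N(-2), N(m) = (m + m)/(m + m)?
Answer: 6*I*√3045 ≈ 331.09*I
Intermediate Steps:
N(m) = 1 (N(m) = (2*m)/((2*m)) = (2*m)*(1/(2*m)) = 1)
M = 1110 (M = 1110*1 = 1110)
√(M - 110730) = √(1110 - 110730) = √(-109620) = 6*I*√3045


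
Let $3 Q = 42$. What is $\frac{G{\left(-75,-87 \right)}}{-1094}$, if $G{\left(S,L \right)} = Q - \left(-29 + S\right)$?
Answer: $- \frac{59}{547} \approx -0.10786$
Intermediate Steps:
$Q = 14$ ($Q = \frac{1}{3} \cdot 42 = 14$)
$G{\left(S,L \right)} = 43 - S$ ($G{\left(S,L \right)} = 14 - \left(-29 + S\right) = 43 - S$)
$\frac{G{\left(-75,-87 \right)}}{-1094} = \frac{43 - -75}{-1094} = \left(43 + 75\right) \left(- \frac{1}{1094}\right) = 118 \left(- \frac{1}{1094}\right) = - \frac{59}{547}$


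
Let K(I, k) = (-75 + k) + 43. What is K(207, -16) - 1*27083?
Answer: -27131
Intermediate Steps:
K(I, k) = -32 + k
K(207, -16) - 1*27083 = (-32 - 16) - 1*27083 = -48 - 27083 = -27131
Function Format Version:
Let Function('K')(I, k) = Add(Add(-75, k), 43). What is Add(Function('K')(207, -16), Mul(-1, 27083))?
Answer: -27131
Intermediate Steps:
Function('K')(I, k) = Add(-32, k)
Add(Function('K')(207, -16), Mul(-1, 27083)) = Add(Add(-32, -16), Mul(-1, 27083)) = Add(-48, -27083) = -27131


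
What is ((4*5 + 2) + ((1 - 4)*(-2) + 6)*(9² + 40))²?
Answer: 2172676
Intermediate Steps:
((4*5 + 2) + ((1 - 4)*(-2) + 6)*(9² + 40))² = ((20 + 2) + (-3*(-2) + 6)*(81 + 40))² = (22 + (6 + 6)*121)² = (22 + 12*121)² = (22 + 1452)² = 1474² = 2172676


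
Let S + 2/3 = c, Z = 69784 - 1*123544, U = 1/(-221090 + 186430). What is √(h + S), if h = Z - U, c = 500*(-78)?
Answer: I*√250728380771415/51990 ≈ 304.57*I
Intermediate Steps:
U = -1/34660 (U = 1/(-34660) = -1/34660 ≈ -2.8852e-5)
Z = -53760 (Z = 69784 - 123544 = -53760)
c = -39000
S = -117002/3 (S = -⅔ - 39000 = -117002/3 ≈ -39001.)
h = -1863321599/34660 (h = -53760 - 1*(-1/34660) = -53760 + 1/34660 = -1863321599/34660 ≈ -53760.)
√(h + S) = √(-1863321599/34660 - 117002/3) = √(-9645254117/103980) = I*√250728380771415/51990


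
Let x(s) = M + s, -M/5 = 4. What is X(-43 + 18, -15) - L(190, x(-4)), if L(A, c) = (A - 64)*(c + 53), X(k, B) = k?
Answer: -3679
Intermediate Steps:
M = -20 (M = -5*4 = -20)
x(s) = -20 + s
L(A, c) = (-64 + A)*(53 + c)
X(-43 + 18, -15) - L(190, x(-4)) = (-43 + 18) - (-3392 - 64*(-20 - 4) + 53*190 + 190*(-20 - 4)) = -25 - (-3392 - 64*(-24) + 10070 + 190*(-24)) = -25 - (-3392 + 1536 + 10070 - 4560) = -25 - 1*3654 = -25 - 3654 = -3679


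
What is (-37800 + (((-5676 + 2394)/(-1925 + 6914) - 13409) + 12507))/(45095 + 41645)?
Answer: -3218126/7212431 ≈ -0.44619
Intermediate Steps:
(-37800 + (((-5676 + 2394)/(-1925 + 6914) - 13409) + 12507))/(45095 + 41645) = (-37800 + ((-3282/4989 - 13409) + 12507))/86740 = (-37800 + ((-3282*1/4989 - 13409) + 12507))*(1/86740) = (-37800 + ((-1094/1663 - 13409) + 12507))*(1/86740) = (-37800 + (-22300261/1663 + 12507))*(1/86740) = (-37800 - 1501120/1663)*(1/86740) = -64362520/1663*1/86740 = -3218126/7212431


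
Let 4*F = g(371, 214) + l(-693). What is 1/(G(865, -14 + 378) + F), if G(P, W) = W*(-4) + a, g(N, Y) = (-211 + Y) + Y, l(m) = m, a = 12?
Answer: -1/1563 ≈ -0.00063980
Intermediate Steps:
g(N, Y) = -211 + 2*Y
G(P, W) = 12 - 4*W (G(P, W) = W*(-4) + 12 = -4*W + 12 = 12 - 4*W)
F = -119 (F = ((-211 + 2*214) - 693)/4 = ((-211 + 428) - 693)/4 = (217 - 693)/4 = (¼)*(-476) = -119)
1/(G(865, -14 + 378) + F) = 1/((12 - 4*(-14 + 378)) - 119) = 1/((12 - 4*364) - 119) = 1/((12 - 1456) - 119) = 1/(-1444 - 119) = 1/(-1563) = -1/1563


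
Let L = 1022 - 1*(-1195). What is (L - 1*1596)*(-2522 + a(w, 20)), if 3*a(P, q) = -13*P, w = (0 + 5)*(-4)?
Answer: -1512342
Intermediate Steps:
L = 2217 (L = 1022 + 1195 = 2217)
w = -20 (w = 5*(-4) = -20)
a(P, q) = -13*P/3 (a(P, q) = (-13*P)/3 = -13*P/3)
(L - 1*1596)*(-2522 + a(w, 20)) = (2217 - 1*1596)*(-2522 - 13/3*(-20)) = (2217 - 1596)*(-2522 + 260/3) = 621*(-7306/3) = -1512342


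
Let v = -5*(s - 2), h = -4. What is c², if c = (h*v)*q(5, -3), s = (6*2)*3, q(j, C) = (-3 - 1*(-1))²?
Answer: 7398400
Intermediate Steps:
q(j, C) = 4 (q(j, C) = (-3 + 1)² = (-2)² = 4)
s = 36 (s = 12*3 = 36)
v = -170 (v = -5*(36 - 2) = -5*34 = -170)
c = 2720 (c = -4*(-170)*4 = 680*4 = 2720)
c² = 2720² = 7398400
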